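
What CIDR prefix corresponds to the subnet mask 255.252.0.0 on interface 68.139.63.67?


Binary: 11111111.11111100.00000000.00000000
Count leading 1s
Prefix: /14


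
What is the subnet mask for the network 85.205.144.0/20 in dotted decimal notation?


/20 means 20 network bits, 12 host bits
Binary: 11111111111111111111000000000000
Mask: 255.255.240.0


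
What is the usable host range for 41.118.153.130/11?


Network: 41.96.0.0
Broadcast: 41.127.255.255
First usable = network + 1
Last usable = broadcast - 1
Range: 41.96.0.1 to 41.127.255.254


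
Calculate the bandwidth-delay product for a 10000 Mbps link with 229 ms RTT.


BDP = bandwidth * RTT
= 10000 Mbps * 229 ms
= 10000 * 1e6 * 229 / 1000 bits
= 2290000000 bits
= 286250000 bytes
= 279541.0156 KB
BDP = 2290000000 bits (286250000 bytes)


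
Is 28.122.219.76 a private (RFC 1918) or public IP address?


RFC 1918 private ranges:
  10.0.0.0/8 (10.0.0.0 - 10.255.255.255)
  172.16.0.0/12 (172.16.0.0 - 172.31.255.255)
  192.168.0.0/16 (192.168.0.0 - 192.168.255.255)
Public (not in any RFC 1918 range)


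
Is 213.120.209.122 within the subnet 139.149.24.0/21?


Subnet network: 139.149.24.0
Test IP AND mask: 213.120.208.0
No, 213.120.209.122 is not in 139.149.24.0/21


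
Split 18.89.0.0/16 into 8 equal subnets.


New prefix = 16 + 3 = 19
Each subnet has 8192 addresses
  18.89.0.0/19
  18.89.32.0/19
  18.89.64.0/19
  18.89.96.0/19
  18.89.128.0/19
  18.89.160.0/19
  18.89.192.0/19
  18.89.224.0/19
Subnets: 18.89.0.0/19, 18.89.32.0/19, 18.89.64.0/19, 18.89.96.0/19, 18.89.128.0/19, 18.89.160.0/19, 18.89.192.0/19, 18.89.224.0/19


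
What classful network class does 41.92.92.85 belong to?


First octet: 41
Binary: 00101001
0xxxxxxx -> Class A (1-126)
Class A, default mask 255.0.0.0 (/8)


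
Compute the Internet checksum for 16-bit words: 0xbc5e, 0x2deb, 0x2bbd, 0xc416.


Sum all words (with carry folding):
+ 0xbc5e = 0xbc5e
+ 0x2deb = 0xea49
+ 0x2bbd = 0x1607
+ 0xc416 = 0xda1d
One's complement: ~0xda1d
Checksum = 0x25e2


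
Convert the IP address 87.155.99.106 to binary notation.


87 = 01010111
155 = 10011011
99 = 01100011
106 = 01101010
Binary: 01010111.10011011.01100011.01101010


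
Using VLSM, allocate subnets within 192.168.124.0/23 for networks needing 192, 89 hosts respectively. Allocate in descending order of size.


192 hosts -> /24 (254 usable): 192.168.124.0/24
89 hosts -> /25 (126 usable): 192.168.125.0/25
Allocation: 192.168.124.0/24 (192 hosts, 254 usable); 192.168.125.0/25 (89 hosts, 126 usable)


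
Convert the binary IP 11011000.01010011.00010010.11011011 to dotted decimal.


11011000 = 216
01010011 = 83
00010010 = 18
11011011 = 219
IP: 216.83.18.219


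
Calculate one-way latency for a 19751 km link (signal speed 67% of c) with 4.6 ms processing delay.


Speed = 0.67 * 3e5 km/s = 201000 km/s
Propagation delay = 19751 / 201000 = 0.0983 s = 98.2637 ms
Processing delay = 4.6 ms
Total one-way latency = 102.8637 ms


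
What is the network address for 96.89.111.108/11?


IP:   01100000.01011001.01101111.01101100
Mask: 11111111.11100000.00000000.00000000
AND operation:
Net:  01100000.01000000.00000000.00000000
Network: 96.64.0.0/11


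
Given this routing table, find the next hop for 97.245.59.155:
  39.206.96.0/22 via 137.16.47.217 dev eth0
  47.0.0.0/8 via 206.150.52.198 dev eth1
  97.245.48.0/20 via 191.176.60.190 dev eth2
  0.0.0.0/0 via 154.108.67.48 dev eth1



Longest prefix match for 97.245.59.155:
  /22 39.206.96.0: no
  /8 47.0.0.0: no
  /20 97.245.48.0: MATCH
  /0 0.0.0.0: MATCH
Selected: next-hop 191.176.60.190 via eth2 (matched /20)


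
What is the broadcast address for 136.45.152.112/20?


Network: 136.45.144.0/20
Host bits = 12
Set all host bits to 1:
Broadcast: 136.45.159.255


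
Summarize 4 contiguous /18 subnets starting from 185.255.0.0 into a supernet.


Original prefix: /18
Number of subnets: 4 = 2^2
New prefix = 18 - 2 = 16
Supernet: 185.255.0.0/16


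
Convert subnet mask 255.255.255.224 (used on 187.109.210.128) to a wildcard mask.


Subnet mask: 255.255.255.224
Wildcard = 255.255.255.255 - subnet mask
255 - 255 = 0
255 - 255 = 0
255 - 255 = 0
255 - 224 = 31
Wildcard: 0.0.0.31


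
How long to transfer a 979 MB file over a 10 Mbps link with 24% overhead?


Effective throughput = 10 * (1 - 24/100) = 7.6 Mbps
File size in Mb = 979 * 8 = 7832 Mb
Time = 7832 / 7.6
Time = 1030.5263 seconds


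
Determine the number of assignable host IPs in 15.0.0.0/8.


Host bits = 32 - 8 = 24
Total addresses = 2^24 = 16777216
Usable = total - 2 (network and broadcast)
Usable hosts: 16777214


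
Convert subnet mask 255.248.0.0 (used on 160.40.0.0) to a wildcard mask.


Subnet mask: 255.248.0.0
Wildcard = 255.255.255.255 - subnet mask
255 - 255 = 0
255 - 248 = 7
255 - 0 = 255
255 - 0 = 255
Wildcard: 0.7.255.255


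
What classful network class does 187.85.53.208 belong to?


First octet: 187
Binary: 10111011
10xxxxxx -> Class B (128-191)
Class B, default mask 255.255.0.0 (/16)


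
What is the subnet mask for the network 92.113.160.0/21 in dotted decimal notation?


/21 means 21 network bits, 11 host bits
Binary: 11111111111111111111100000000000
Mask: 255.255.248.0


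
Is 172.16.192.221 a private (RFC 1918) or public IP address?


RFC 1918 private ranges:
  10.0.0.0/8 (10.0.0.0 - 10.255.255.255)
  172.16.0.0/12 (172.16.0.0 - 172.31.255.255)
  192.168.0.0/16 (192.168.0.0 - 192.168.255.255)
Private (in 172.16.0.0/12)


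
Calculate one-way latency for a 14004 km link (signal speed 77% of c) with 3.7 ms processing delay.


Speed = 0.77 * 3e5 km/s = 231000 km/s
Propagation delay = 14004 / 231000 = 0.0606 s = 60.6234 ms
Processing delay = 3.7 ms
Total one-way latency = 64.3234 ms


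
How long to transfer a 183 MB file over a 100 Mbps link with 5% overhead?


Effective throughput = 100 * (1 - 5/100) = 95 Mbps
File size in Mb = 183 * 8 = 1464 Mb
Time = 1464 / 95
Time = 15.4105 seconds


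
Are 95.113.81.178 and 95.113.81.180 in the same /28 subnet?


Mask: 255.255.255.240
95.113.81.178 AND mask = 95.113.81.176
95.113.81.180 AND mask = 95.113.81.176
Yes, same subnet (95.113.81.176)


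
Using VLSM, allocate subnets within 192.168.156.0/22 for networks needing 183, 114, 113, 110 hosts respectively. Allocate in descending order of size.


183 hosts -> /24 (254 usable): 192.168.156.0/24
114 hosts -> /25 (126 usable): 192.168.157.0/25
113 hosts -> /25 (126 usable): 192.168.157.128/25
110 hosts -> /25 (126 usable): 192.168.158.0/25
Allocation: 192.168.156.0/24 (183 hosts, 254 usable); 192.168.157.0/25 (114 hosts, 126 usable); 192.168.157.128/25 (113 hosts, 126 usable); 192.168.158.0/25 (110 hosts, 126 usable)


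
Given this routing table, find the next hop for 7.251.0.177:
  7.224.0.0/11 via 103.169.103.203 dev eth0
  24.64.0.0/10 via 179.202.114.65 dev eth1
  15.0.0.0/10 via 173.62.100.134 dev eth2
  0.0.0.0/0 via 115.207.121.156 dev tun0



Longest prefix match for 7.251.0.177:
  /11 7.224.0.0: MATCH
  /10 24.64.0.0: no
  /10 15.0.0.0: no
  /0 0.0.0.0: MATCH
Selected: next-hop 103.169.103.203 via eth0 (matched /11)


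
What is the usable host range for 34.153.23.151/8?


Network: 34.0.0.0
Broadcast: 34.255.255.255
First usable = network + 1
Last usable = broadcast - 1
Range: 34.0.0.1 to 34.255.255.254


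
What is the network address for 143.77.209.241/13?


IP:   10001111.01001101.11010001.11110001
Mask: 11111111.11111000.00000000.00000000
AND operation:
Net:  10001111.01001000.00000000.00000000
Network: 143.72.0.0/13


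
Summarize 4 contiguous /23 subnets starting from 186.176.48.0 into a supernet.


Original prefix: /23
Number of subnets: 4 = 2^2
New prefix = 23 - 2 = 21
Supernet: 186.176.48.0/21


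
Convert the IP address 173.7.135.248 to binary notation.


173 = 10101101
7 = 00000111
135 = 10000111
248 = 11111000
Binary: 10101101.00000111.10000111.11111000


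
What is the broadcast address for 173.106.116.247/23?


Network: 173.106.116.0/23
Host bits = 9
Set all host bits to 1:
Broadcast: 173.106.117.255


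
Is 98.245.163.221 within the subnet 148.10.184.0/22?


Subnet network: 148.10.184.0
Test IP AND mask: 98.245.160.0
No, 98.245.163.221 is not in 148.10.184.0/22


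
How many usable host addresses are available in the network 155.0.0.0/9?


Host bits = 32 - 9 = 23
Total addresses = 2^23 = 8388608
Usable = total - 2 (network and broadcast)
Usable hosts: 8388606


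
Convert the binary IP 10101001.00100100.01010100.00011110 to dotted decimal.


10101001 = 169
00100100 = 36
01010100 = 84
00011110 = 30
IP: 169.36.84.30


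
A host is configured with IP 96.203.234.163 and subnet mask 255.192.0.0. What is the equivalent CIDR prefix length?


Binary: 11111111.11000000.00000000.00000000
Count leading 1s
Prefix: /10


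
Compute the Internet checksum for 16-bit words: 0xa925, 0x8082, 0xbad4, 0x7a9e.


Sum all words (with carry folding):
+ 0xa925 = 0xa925
+ 0x8082 = 0x29a8
+ 0xbad4 = 0xe47c
+ 0x7a9e = 0x5f1b
One's complement: ~0x5f1b
Checksum = 0xa0e4


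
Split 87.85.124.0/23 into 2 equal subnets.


New prefix = 23 + 1 = 24
Each subnet has 256 addresses
  87.85.124.0/24
  87.85.125.0/24
Subnets: 87.85.124.0/24, 87.85.125.0/24


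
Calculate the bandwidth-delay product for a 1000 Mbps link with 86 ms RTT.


BDP = bandwidth * RTT
= 1000 Mbps * 86 ms
= 1000 * 1e6 * 86 / 1000 bits
= 86000000 bits
= 10750000 bytes
= 10498.0469 KB
BDP = 86000000 bits (10750000 bytes)


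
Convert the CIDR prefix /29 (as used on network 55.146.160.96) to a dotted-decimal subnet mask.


/29 means 29 network bits, 3 host bits
Binary: 11111111111111111111111111111000
Mask: 255.255.255.248


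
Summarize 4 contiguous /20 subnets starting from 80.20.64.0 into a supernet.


Original prefix: /20
Number of subnets: 4 = 2^2
New prefix = 20 - 2 = 18
Supernet: 80.20.64.0/18


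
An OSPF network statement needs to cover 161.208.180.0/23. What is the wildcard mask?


Subnet mask: 255.255.254.0
Wildcard = 255.255.255.255 - subnet mask
255 - 255 = 0
255 - 255 = 0
255 - 254 = 1
255 - 0 = 255
Wildcard: 0.0.1.255


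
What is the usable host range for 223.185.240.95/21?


Network: 223.185.240.0
Broadcast: 223.185.247.255
First usable = network + 1
Last usable = broadcast - 1
Range: 223.185.240.1 to 223.185.247.254


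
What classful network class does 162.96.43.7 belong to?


First octet: 162
Binary: 10100010
10xxxxxx -> Class B (128-191)
Class B, default mask 255.255.0.0 (/16)


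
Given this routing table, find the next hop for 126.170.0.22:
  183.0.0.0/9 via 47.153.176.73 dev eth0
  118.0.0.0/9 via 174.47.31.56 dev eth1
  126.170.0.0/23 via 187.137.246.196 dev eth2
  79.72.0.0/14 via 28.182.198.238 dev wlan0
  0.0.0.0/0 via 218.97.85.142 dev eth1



Longest prefix match for 126.170.0.22:
  /9 183.0.0.0: no
  /9 118.0.0.0: no
  /23 126.170.0.0: MATCH
  /14 79.72.0.0: no
  /0 0.0.0.0: MATCH
Selected: next-hop 187.137.246.196 via eth2 (matched /23)


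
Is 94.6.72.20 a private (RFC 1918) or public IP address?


RFC 1918 private ranges:
  10.0.0.0/8 (10.0.0.0 - 10.255.255.255)
  172.16.0.0/12 (172.16.0.0 - 172.31.255.255)
  192.168.0.0/16 (192.168.0.0 - 192.168.255.255)
Public (not in any RFC 1918 range)


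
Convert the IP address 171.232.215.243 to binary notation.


171 = 10101011
232 = 11101000
215 = 11010111
243 = 11110011
Binary: 10101011.11101000.11010111.11110011


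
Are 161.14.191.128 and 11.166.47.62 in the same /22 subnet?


Mask: 255.255.252.0
161.14.191.128 AND mask = 161.14.188.0
11.166.47.62 AND mask = 11.166.44.0
No, different subnets (161.14.188.0 vs 11.166.44.0)


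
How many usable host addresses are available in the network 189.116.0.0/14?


Host bits = 32 - 14 = 18
Total addresses = 2^18 = 262144
Usable = total - 2 (network and broadcast)
Usable hosts: 262142


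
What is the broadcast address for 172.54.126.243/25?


Network: 172.54.126.128/25
Host bits = 7
Set all host bits to 1:
Broadcast: 172.54.126.255


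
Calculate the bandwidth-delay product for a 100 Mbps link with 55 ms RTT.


BDP = bandwidth * RTT
= 100 Mbps * 55 ms
= 100 * 1e6 * 55 / 1000 bits
= 5500000 bits
= 687500 bytes
= 671.3867 KB
BDP = 5500000 bits (687500 bytes)


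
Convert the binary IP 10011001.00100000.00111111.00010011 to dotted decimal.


10011001 = 153
00100000 = 32
00111111 = 63
00010011 = 19
IP: 153.32.63.19


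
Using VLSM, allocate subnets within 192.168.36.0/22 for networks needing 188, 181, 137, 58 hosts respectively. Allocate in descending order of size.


188 hosts -> /24 (254 usable): 192.168.36.0/24
181 hosts -> /24 (254 usable): 192.168.37.0/24
137 hosts -> /24 (254 usable): 192.168.38.0/24
58 hosts -> /26 (62 usable): 192.168.39.0/26
Allocation: 192.168.36.0/24 (188 hosts, 254 usable); 192.168.37.0/24 (181 hosts, 254 usable); 192.168.38.0/24 (137 hosts, 254 usable); 192.168.39.0/26 (58 hosts, 62 usable)


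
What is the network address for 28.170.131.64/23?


IP:   00011100.10101010.10000011.01000000
Mask: 11111111.11111111.11111110.00000000
AND operation:
Net:  00011100.10101010.10000010.00000000
Network: 28.170.130.0/23


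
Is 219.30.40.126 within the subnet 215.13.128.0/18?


Subnet network: 215.13.128.0
Test IP AND mask: 219.30.0.0
No, 219.30.40.126 is not in 215.13.128.0/18


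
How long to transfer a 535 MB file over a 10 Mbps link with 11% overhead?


Effective throughput = 10 * (1 - 11/100) = 8.9 Mbps
File size in Mb = 535 * 8 = 4280 Mb
Time = 4280 / 8.9
Time = 480.8989 seconds


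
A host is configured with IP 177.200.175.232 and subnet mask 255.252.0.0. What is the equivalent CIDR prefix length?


Binary: 11111111.11111100.00000000.00000000
Count leading 1s
Prefix: /14


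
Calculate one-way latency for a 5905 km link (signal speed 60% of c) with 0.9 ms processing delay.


Speed = 0.6 * 3e5 km/s = 180000 km/s
Propagation delay = 5905 / 180000 = 0.0328 s = 32.8056 ms
Processing delay = 0.9 ms
Total one-way latency = 33.7056 ms


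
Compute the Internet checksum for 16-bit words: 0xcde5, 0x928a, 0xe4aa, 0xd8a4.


Sum all words (with carry folding):
+ 0xcde5 = 0xcde5
+ 0x928a = 0x6070
+ 0xe4aa = 0x451b
+ 0xd8a4 = 0x1dc0
One's complement: ~0x1dc0
Checksum = 0xe23f


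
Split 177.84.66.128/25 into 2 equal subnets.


New prefix = 25 + 1 = 26
Each subnet has 64 addresses
  177.84.66.128/26
  177.84.66.192/26
Subnets: 177.84.66.128/26, 177.84.66.192/26


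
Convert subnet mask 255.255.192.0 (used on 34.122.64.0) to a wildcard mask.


Subnet mask: 255.255.192.0
Wildcard = 255.255.255.255 - subnet mask
255 - 255 = 0
255 - 255 = 0
255 - 192 = 63
255 - 0 = 255
Wildcard: 0.0.63.255


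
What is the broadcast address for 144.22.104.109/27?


Network: 144.22.104.96/27
Host bits = 5
Set all host bits to 1:
Broadcast: 144.22.104.127


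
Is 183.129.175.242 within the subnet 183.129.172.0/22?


Subnet network: 183.129.172.0
Test IP AND mask: 183.129.172.0
Yes, 183.129.175.242 is in 183.129.172.0/22


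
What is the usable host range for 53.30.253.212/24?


Network: 53.30.253.0
Broadcast: 53.30.253.255
First usable = network + 1
Last usable = broadcast - 1
Range: 53.30.253.1 to 53.30.253.254


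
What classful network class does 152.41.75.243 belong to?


First octet: 152
Binary: 10011000
10xxxxxx -> Class B (128-191)
Class B, default mask 255.255.0.0 (/16)


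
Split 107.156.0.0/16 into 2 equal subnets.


New prefix = 16 + 1 = 17
Each subnet has 32768 addresses
  107.156.0.0/17
  107.156.128.0/17
Subnets: 107.156.0.0/17, 107.156.128.0/17


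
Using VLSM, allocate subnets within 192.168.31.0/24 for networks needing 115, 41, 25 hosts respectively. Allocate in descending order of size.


115 hosts -> /25 (126 usable): 192.168.31.0/25
41 hosts -> /26 (62 usable): 192.168.31.128/26
25 hosts -> /27 (30 usable): 192.168.31.192/27
Allocation: 192.168.31.0/25 (115 hosts, 126 usable); 192.168.31.128/26 (41 hosts, 62 usable); 192.168.31.192/27 (25 hosts, 30 usable)


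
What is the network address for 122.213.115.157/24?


IP:   01111010.11010101.01110011.10011101
Mask: 11111111.11111111.11111111.00000000
AND operation:
Net:  01111010.11010101.01110011.00000000
Network: 122.213.115.0/24


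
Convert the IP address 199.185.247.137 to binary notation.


199 = 11000111
185 = 10111001
247 = 11110111
137 = 10001001
Binary: 11000111.10111001.11110111.10001001


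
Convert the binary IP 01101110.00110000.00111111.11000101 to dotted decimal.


01101110 = 110
00110000 = 48
00111111 = 63
11000101 = 197
IP: 110.48.63.197


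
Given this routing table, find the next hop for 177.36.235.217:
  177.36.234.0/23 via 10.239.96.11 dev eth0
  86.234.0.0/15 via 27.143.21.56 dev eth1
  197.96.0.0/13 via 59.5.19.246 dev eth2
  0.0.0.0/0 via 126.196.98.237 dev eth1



Longest prefix match for 177.36.235.217:
  /23 177.36.234.0: MATCH
  /15 86.234.0.0: no
  /13 197.96.0.0: no
  /0 0.0.0.0: MATCH
Selected: next-hop 10.239.96.11 via eth0 (matched /23)


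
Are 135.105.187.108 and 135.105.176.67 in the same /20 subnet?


Mask: 255.255.240.0
135.105.187.108 AND mask = 135.105.176.0
135.105.176.67 AND mask = 135.105.176.0
Yes, same subnet (135.105.176.0)


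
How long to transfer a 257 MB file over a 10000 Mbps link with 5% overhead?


Effective throughput = 10000 * (1 - 5/100) = 9500 Mbps
File size in Mb = 257 * 8 = 2056 Mb
Time = 2056 / 9500
Time = 0.2164 seconds


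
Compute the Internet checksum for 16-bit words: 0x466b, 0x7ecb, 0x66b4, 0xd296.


Sum all words (with carry folding):
+ 0x466b = 0x466b
+ 0x7ecb = 0xc536
+ 0x66b4 = 0x2beb
+ 0xd296 = 0xfe81
One's complement: ~0xfe81
Checksum = 0x017e


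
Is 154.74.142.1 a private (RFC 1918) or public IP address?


RFC 1918 private ranges:
  10.0.0.0/8 (10.0.0.0 - 10.255.255.255)
  172.16.0.0/12 (172.16.0.0 - 172.31.255.255)
  192.168.0.0/16 (192.168.0.0 - 192.168.255.255)
Public (not in any RFC 1918 range)


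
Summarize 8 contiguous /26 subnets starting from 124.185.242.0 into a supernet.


Original prefix: /26
Number of subnets: 8 = 2^3
New prefix = 26 - 3 = 23
Supernet: 124.185.242.0/23


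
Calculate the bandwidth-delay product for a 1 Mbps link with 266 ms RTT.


BDP = bandwidth * RTT
= 1 Mbps * 266 ms
= 1 * 1e6 * 266 / 1000 bits
= 266000 bits
= 33250 bytes
= 32.4707 KB
BDP = 266000 bits (33250 bytes)


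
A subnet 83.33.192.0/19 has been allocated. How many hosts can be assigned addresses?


Host bits = 32 - 19 = 13
Total addresses = 2^13 = 8192
Usable = total - 2 (network and broadcast)
Usable hosts: 8190


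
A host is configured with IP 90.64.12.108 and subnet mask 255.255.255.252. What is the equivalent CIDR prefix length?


Binary: 11111111.11111111.11111111.11111100
Count leading 1s
Prefix: /30


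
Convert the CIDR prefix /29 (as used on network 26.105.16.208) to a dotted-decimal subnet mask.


/29 means 29 network bits, 3 host bits
Binary: 11111111111111111111111111111000
Mask: 255.255.255.248


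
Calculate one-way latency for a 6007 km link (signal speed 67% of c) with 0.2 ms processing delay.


Speed = 0.67 * 3e5 km/s = 201000 km/s
Propagation delay = 6007 / 201000 = 0.0299 s = 29.8856 ms
Processing delay = 0.2 ms
Total one-way latency = 30.0856 ms


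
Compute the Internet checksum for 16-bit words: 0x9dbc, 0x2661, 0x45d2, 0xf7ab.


Sum all words (with carry folding):
+ 0x9dbc = 0x9dbc
+ 0x2661 = 0xc41d
+ 0x45d2 = 0x09f0
+ 0xf7ab = 0x019c
One's complement: ~0x019c
Checksum = 0xfe63


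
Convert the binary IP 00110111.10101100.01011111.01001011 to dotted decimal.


00110111 = 55
10101100 = 172
01011111 = 95
01001011 = 75
IP: 55.172.95.75


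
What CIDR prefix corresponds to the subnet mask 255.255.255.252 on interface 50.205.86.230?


Binary: 11111111.11111111.11111111.11111100
Count leading 1s
Prefix: /30


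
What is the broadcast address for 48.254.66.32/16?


Network: 48.254.0.0/16
Host bits = 16
Set all host bits to 1:
Broadcast: 48.254.255.255


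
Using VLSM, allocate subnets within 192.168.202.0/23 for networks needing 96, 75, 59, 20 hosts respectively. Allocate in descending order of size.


96 hosts -> /25 (126 usable): 192.168.202.0/25
75 hosts -> /25 (126 usable): 192.168.202.128/25
59 hosts -> /26 (62 usable): 192.168.203.0/26
20 hosts -> /27 (30 usable): 192.168.203.64/27
Allocation: 192.168.202.0/25 (96 hosts, 126 usable); 192.168.202.128/25 (75 hosts, 126 usable); 192.168.203.0/26 (59 hosts, 62 usable); 192.168.203.64/27 (20 hosts, 30 usable)


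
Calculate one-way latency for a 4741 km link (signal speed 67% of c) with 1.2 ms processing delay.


Speed = 0.67 * 3e5 km/s = 201000 km/s
Propagation delay = 4741 / 201000 = 0.0236 s = 23.5871 ms
Processing delay = 1.2 ms
Total one-way latency = 24.7871 ms


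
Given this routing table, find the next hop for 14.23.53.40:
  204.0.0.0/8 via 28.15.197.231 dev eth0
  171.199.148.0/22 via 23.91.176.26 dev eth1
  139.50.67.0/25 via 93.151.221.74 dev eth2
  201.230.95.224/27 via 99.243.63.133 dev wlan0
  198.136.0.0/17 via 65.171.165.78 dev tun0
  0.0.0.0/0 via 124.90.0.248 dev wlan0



Longest prefix match for 14.23.53.40:
  /8 204.0.0.0: no
  /22 171.199.148.0: no
  /25 139.50.67.0: no
  /27 201.230.95.224: no
  /17 198.136.0.0: no
  /0 0.0.0.0: MATCH
Selected: next-hop 124.90.0.248 via wlan0 (matched /0)


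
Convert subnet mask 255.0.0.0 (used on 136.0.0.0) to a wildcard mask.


Subnet mask: 255.0.0.0
Wildcard = 255.255.255.255 - subnet mask
255 - 255 = 0
255 - 0 = 255
255 - 0 = 255
255 - 0 = 255
Wildcard: 0.255.255.255


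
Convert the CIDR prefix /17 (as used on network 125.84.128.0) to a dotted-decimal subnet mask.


/17 means 17 network bits, 15 host bits
Binary: 11111111111111111000000000000000
Mask: 255.255.128.0


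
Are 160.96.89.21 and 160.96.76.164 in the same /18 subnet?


Mask: 255.255.192.0
160.96.89.21 AND mask = 160.96.64.0
160.96.76.164 AND mask = 160.96.64.0
Yes, same subnet (160.96.64.0)


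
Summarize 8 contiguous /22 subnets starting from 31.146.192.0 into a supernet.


Original prefix: /22
Number of subnets: 8 = 2^3
New prefix = 22 - 3 = 19
Supernet: 31.146.192.0/19


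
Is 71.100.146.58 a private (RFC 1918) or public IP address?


RFC 1918 private ranges:
  10.0.0.0/8 (10.0.0.0 - 10.255.255.255)
  172.16.0.0/12 (172.16.0.0 - 172.31.255.255)
  192.168.0.0/16 (192.168.0.0 - 192.168.255.255)
Public (not in any RFC 1918 range)


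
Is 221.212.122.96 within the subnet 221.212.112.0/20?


Subnet network: 221.212.112.0
Test IP AND mask: 221.212.112.0
Yes, 221.212.122.96 is in 221.212.112.0/20


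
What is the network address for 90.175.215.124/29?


IP:   01011010.10101111.11010111.01111100
Mask: 11111111.11111111.11111111.11111000
AND operation:
Net:  01011010.10101111.11010111.01111000
Network: 90.175.215.120/29


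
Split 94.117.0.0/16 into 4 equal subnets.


New prefix = 16 + 2 = 18
Each subnet has 16384 addresses
  94.117.0.0/18
  94.117.64.0/18
  94.117.128.0/18
  94.117.192.0/18
Subnets: 94.117.0.0/18, 94.117.64.0/18, 94.117.128.0/18, 94.117.192.0/18


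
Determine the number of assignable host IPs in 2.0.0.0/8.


Host bits = 32 - 8 = 24
Total addresses = 2^24 = 16777216
Usable = total - 2 (network and broadcast)
Usable hosts: 16777214


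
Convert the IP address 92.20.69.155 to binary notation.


92 = 01011100
20 = 00010100
69 = 01000101
155 = 10011011
Binary: 01011100.00010100.01000101.10011011


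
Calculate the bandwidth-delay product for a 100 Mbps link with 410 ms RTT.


BDP = bandwidth * RTT
= 100 Mbps * 410 ms
= 100 * 1e6 * 410 / 1000 bits
= 41000000 bits
= 5125000 bytes
= 5004.8828 KB
BDP = 41000000 bits (5125000 bytes)


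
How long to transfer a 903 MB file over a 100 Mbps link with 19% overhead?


Effective throughput = 100 * (1 - 19/100) = 81 Mbps
File size in Mb = 903 * 8 = 7224 Mb
Time = 7224 / 81
Time = 89.1852 seconds


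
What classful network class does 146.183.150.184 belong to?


First octet: 146
Binary: 10010010
10xxxxxx -> Class B (128-191)
Class B, default mask 255.255.0.0 (/16)


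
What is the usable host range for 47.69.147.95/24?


Network: 47.69.147.0
Broadcast: 47.69.147.255
First usable = network + 1
Last usable = broadcast - 1
Range: 47.69.147.1 to 47.69.147.254


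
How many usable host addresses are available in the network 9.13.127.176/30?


Host bits = 32 - 30 = 2
Total addresses = 2^2 = 4
Usable = total - 2 (network and broadcast)
Usable hosts: 2


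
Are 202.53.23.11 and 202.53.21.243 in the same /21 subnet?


Mask: 255.255.248.0
202.53.23.11 AND mask = 202.53.16.0
202.53.21.243 AND mask = 202.53.16.0
Yes, same subnet (202.53.16.0)


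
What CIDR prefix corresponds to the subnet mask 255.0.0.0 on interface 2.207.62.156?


Binary: 11111111.00000000.00000000.00000000
Count leading 1s
Prefix: /8


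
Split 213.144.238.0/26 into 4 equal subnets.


New prefix = 26 + 2 = 28
Each subnet has 16 addresses
  213.144.238.0/28
  213.144.238.16/28
  213.144.238.32/28
  213.144.238.48/28
Subnets: 213.144.238.0/28, 213.144.238.16/28, 213.144.238.32/28, 213.144.238.48/28


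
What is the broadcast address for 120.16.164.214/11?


Network: 120.0.0.0/11
Host bits = 21
Set all host bits to 1:
Broadcast: 120.31.255.255


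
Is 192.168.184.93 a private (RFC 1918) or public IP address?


RFC 1918 private ranges:
  10.0.0.0/8 (10.0.0.0 - 10.255.255.255)
  172.16.0.0/12 (172.16.0.0 - 172.31.255.255)
  192.168.0.0/16 (192.168.0.0 - 192.168.255.255)
Private (in 192.168.0.0/16)


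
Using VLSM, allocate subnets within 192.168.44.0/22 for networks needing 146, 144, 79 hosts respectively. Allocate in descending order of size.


146 hosts -> /24 (254 usable): 192.168.44.0/24
144 hosts -> /24 (254 usable): 192.168.45.0/24
79 hosts -> /25 (126 usable): 192.168.46.0/25
Allocation: 192.168.44.0/24 (146 hosts, 254 usable); 192.168.45.0/24 (144 hosts, 254 usable); 192.168.46.0/25 (79 hosts, 126 usable)


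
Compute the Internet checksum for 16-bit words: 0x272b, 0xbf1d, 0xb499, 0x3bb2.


Sum all words (with carry folding):
+ 0x272b = 0x272b
+ 0xbf1d = 0xe648
+ 0xb499 = 0x9ae2
+ 0x3bb2 = 0xd694
One's complement: ~0xd694
Checksum = 0x296b


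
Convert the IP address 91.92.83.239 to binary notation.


91 = 01011011
92 = 01011100
83 = 01010011
239 = 11101111
Binary: 01011011.01011100.01010011.11101111


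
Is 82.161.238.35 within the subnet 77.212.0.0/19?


Subnet network: 77.212.0.0
Test IP AND mask: 82.161.224.0
No, 82.161.238.35 is not in 77.212.0.0/19


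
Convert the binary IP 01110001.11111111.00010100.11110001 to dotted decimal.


01110001 = 113
11111111 = 255
00010100 = 20
11110001 = 241
IP: 113.255.20.241


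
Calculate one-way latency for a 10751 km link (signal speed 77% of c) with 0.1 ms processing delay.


Speed = 0.77 * 3e5 km/s = 231000 km/s
Propagation delay = 10751 / 231000 = 0.0465 s = 46.5411 ms
Processing delay = 0.1 ms
Total one-way latency = 46.6411 ms


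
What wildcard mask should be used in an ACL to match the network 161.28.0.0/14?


Subnet mask: 255.252.0.0
Wildcard = 255.255.255.255 - subnet mask
255 - 255 = 0
255 - 252 = 3
255 - 0 = 255
255 - 0 = 255
Wildcard: 0.3.255.255


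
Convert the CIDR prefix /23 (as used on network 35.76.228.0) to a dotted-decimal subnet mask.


/23 means 23 network bits, 9 host bits
Binary: 11111111111111111111111000000000
Mask: 255.255.254.0


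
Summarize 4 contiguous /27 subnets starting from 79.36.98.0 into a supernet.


Original prefix: /27
Number of subnets: 4 = 2^2
New prefix = 27 - 2 = 25
Supernet: 79.36.98.0/25


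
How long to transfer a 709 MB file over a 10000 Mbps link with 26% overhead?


Effective throughput = 10000 * (1 - 26/100) = 7400 Mbps
File size in Mb = 709 * 8 = 5672 Mb
Time = 5672 / 7400
Time = 0.7665 seconds


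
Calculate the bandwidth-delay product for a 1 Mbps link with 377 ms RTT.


BDP = bandwidth * RTT
= 1 Mbps * 377 ms
= 1 * 1e6 * 377 / 1000 bits
= 377000 bits
= 47125 bytes
= 46.0205 KB
BDP = 377000 bits (47125 bytes)


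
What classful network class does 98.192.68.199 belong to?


First octet: 98
Binary: 01100010
0xxxxxxx -> Class A (1-126)
Class A, default mask 255.0.0.0 (/8)


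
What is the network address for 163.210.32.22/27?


IP:   10100011.11010010.00100000.00010110
Mask: 11111111.11111111.11111111.11100000
AND operation:
Net:  10100011.11010010.00100000.00000000
Network: 163.210.32.0/27


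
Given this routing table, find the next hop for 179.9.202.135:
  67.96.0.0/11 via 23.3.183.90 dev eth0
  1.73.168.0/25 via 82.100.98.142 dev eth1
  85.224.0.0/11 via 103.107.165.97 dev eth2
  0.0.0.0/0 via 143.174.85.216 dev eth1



Longest prefix match for 179.9.202.135:
  /11 67.96.0.0: no
  /25 1.73.168.0: no
  /11 85.224.0.0: no
  /0 0.0.0.0: MATCH
Selected: next-hop 143.174.85.216 via eth1 (matched /0)


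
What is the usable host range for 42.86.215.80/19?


Network: 42.86.192.0
Broadcast: 42.86.223.255
First usable = network + 1
Last usable = broadcast - 1
Range: 42.86.192.1 to 42.86.223.254


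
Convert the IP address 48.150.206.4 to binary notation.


48 = 00110000
150 = 10010110
206 = 11001110
4 = 00000100
Binary: 00110000.10010110.11001110.00000100


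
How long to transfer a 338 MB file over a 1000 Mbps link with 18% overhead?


Effective throughput = 1000 * (1 - 18/100) = 820.0 Mbps
File size in Mb = 338 * 8 = 2704 Mb
Time = 2704 / 820.0
Time = 3.2976 seconds


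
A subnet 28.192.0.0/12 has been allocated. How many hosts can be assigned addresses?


Host bits = 32 - 12 = 20
Total addresses = 2^20 = 1048576
Usable = total - 2 (network and broadcast)
Usable hosts: 1048574


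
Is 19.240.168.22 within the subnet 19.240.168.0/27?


Subnet network: 19.240.168.0
Test IP AND mask: 19.240.168.0
Yes, 19.240.168.22 is in 19.240.168.0/27


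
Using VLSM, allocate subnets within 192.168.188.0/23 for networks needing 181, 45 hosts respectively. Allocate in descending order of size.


181 hosts -> /24 (254 usable): 192.168.188.0/24
45 hosts -> /26 (62 usable): 192.168.189.0/26
Allocation: 192.168.188.0/24 (181 hosts, 254 usable); 192.168.189.0/26 (45 hosts, 62 usable)


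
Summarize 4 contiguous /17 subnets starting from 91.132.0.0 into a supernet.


Original prefix: /17
Number of subnets: 4 = 2^2
New prefix = 17 - 2 = 15
Supernet: 91.132.0.0/15


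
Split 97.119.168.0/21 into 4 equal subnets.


New prefix = 21 + 2 = 23
Each subnet has 512 addresses
  97.119.168.0/23
  97.119.170.0/23
  97.119.172.0/23
  97.119.174.0/23
Subnets: 97.119.168.0/23, 97.119.170.0/23, 97.119.172.0/23, 97.119.174.0/23


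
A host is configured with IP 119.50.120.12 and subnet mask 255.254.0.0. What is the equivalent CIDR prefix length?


Binary: 11111111.11111110.00000000.00000000
Count leading 1s
Prefix: /15


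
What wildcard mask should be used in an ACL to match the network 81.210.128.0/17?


Subnet mask: 255.255.128.0
Wildcard = 255.255.255.255 - subnet mask
255 - 255 = 0
255 - 255 = 0
255 - 128 = 127
255 - 0 = 255
Wildcard: 0.0.127.255


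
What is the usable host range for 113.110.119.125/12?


Network: 113.96.0.0
Broadcast: 113.111.255.255
First usable = network + 1
Last usable = broadcast - 1
Range: 113.96.0.1 to 113.111.255.254


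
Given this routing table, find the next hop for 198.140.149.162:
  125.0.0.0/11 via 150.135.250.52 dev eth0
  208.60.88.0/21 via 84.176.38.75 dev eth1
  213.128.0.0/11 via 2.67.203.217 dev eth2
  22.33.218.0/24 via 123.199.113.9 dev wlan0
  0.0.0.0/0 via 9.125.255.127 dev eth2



Longest prefix match for 198.140.149.162:
  /11 125.0.0.0: no
  /21 208.60.88.0: no
  /11 213.128.0.0: no
  /24 22.33.218.0: no
  /0 0.0.0.0: MATCH
Selected: next-hop 9.125.255.127 via eth2 (matched /0)


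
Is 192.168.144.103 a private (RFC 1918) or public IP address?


RFC 1918 private ranges:
  10.0.0.0/8 (10.0.0.0 - 10.255.255.255)
  172.16.0.0/12 (172.16.0.0 - 172.31.255.255)
  192.168.0.0/16 (192.168.0.0 - 192.168.255.255)
Private (in 192.168.0.0/16)


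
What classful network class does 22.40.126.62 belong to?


First octet: 22
Binary: 00010110
0xxxxxxx -> Class A (1-126)
Class A, default mask 255.0.0.0 (/8)


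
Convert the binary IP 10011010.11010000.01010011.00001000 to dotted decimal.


10011010 = 154
11010000 = 208
01010011 = 83
00001000 = 8
IP: 154.208.83.8


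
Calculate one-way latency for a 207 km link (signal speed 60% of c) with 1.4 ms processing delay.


Speed = 0.6 * 3e5 km/s = 180000 km/s
Propagation delay = 207 / 180000 = 0.0011 s = 1.15 ms
Processing delay = 1.4 ms
Total one-way latency = 2.55 ms


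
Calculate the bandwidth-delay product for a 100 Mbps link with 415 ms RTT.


BDP = bandwidth * RTT
= 100 Mbps * 415 ms
= 100 * 1e6 * 415 / 1000 bits
= 41500000 bits
= 5187500 bytes
= 5065.918 KB
BDP = 41500000 bits (5187500 bytes)


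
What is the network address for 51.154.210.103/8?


IP:   00110011.10011010.11010010.01100111
Mask: 11111111.00000000.00000000.00000000
AND operation:
Net:  00110011.00000000.00000000.00000000
Network: 51.0.0.0/8


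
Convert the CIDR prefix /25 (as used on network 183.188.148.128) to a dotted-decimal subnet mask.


/25 means 25 network bits, 7 host bits
Binary: 11111111111111111111111110000000
Mask: 255.255.255.128


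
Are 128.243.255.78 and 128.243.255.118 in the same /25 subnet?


Mask: 255.255.255.128
128.243.255.78 AND mask = 128.243.255.0
128.243.255.118 AND mask = 128.243.255.0
Yes, same subnet (128.243.255.0)


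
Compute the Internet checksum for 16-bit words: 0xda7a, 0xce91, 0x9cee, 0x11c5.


Sum all words (with carry folding):
+ 0xda7a = 0xda7a
+ 0xce91 = 0xa90c
+ 0x9cee = 0x45fb
+ 0x11c5 = 0x57c0
One's complement: ~0x57c0
Checksum = 0xa83f


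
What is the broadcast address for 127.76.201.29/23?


Network: 127.76.200.0/23
Host bits = 9
Set all host bits to 1:
Broadcast: 127.76.201.255


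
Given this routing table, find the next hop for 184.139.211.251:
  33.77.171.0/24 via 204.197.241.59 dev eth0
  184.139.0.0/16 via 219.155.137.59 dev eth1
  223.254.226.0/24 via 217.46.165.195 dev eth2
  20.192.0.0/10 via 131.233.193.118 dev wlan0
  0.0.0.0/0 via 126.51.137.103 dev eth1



Longest prefix match for 184.139.211.251:
  /24 33.77.171.0: no
  /16 184.139.0.0: MATCH
  /24 223.254.226.0: no
  /10 20.192.0.0: no
  /0 0.0.0.0: MATCH
Selected: next-hop 219.155.137.59 via eth1 (matched /16)


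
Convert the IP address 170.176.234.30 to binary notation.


170 = 10101010
176 = 10110000
234 = 11101010
30 = 00011110
Binary: 10101010.10110000.11101010.00011110


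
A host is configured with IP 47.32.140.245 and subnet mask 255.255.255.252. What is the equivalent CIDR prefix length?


Binary: 11111111.11111111.11111111.11111100
Count leading 1s
Prefix: /30


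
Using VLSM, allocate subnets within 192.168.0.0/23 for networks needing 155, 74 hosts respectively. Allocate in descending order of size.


155 hosts -> /24 (254 usable): 192.168.0.0/24
74 hosts -> /25 (126 usable): 192.168.1.0/25
Allocation: 192.168.0.0/24 (155 hosts, 254 usable); 192.168.1.0/25 (74 hosts, 126 usable)


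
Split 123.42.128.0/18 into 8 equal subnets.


New prefix = 18 + 3 = 21
Each subnet has 2048 addresses
  123.42.128.0/21
  123.42.136.0/21
  123.42.144.0/21
  123.42.152.0/21
  123.42.160.0/21
  123.42.168.0/21
  123.42.176.0/21
  123.42.184.0/21
Subnets: 123.42.128.0/21, 123.42.136.0/21, 123.42.144.0/21, 123.42.152.0/21, 123.42.160.0/21, 123.42.168.0/21, 123.42.176.0/21, 123.42.184.0/21


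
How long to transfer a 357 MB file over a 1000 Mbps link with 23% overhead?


Effective throughput = 1000 * (1 - 23/100) = 770 Mbps
File size in Mb = 357 * 8 = 2856 Mb
Time = 2856 / 770
Time = 3.7091 seconds


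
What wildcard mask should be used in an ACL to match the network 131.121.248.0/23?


Subnet mask: 255.255.254.0
Wildcard = 255.255.255.255 - subnet mask
255 - 255 = 0
255 - 255 = 0
255 - 254 = 1
255 - 0 = 255
Wildcard: 0.0.1.255


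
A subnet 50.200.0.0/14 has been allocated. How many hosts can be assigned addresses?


Host bits = 32 - 14 = 18
Total addresses = 2^18 = 262144
Usable = total - 2 (network and broadcast)
Usable hosts: 262142


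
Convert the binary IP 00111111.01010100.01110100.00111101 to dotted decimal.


00111111 = 63
01010100 = 84
01110100 = 116
00111101 = 61
IP: 63.84.116.61


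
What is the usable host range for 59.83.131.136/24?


Network: 59.83.131.0
Broadcast: 59.83.131.255
First usable = network + 1
Last usable = broadcast - 1
Range: 59.83.131.1 to 59.83.131.254


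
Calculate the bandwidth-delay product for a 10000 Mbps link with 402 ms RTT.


BDP = bandwidth * RTT
= 10000 Mbps * 402 ms
= 10000 * 1e6 * 402 / 1000 bits
= 4020000000 bits
= 502500000 bytes
= 490722.6562 KB
BDP = 4020000000 bits (502500000 bytes)


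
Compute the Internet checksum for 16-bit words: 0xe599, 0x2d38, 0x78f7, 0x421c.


Sum all words (with carry folding):
+ 0xe599 = 0xe599
+ 0x2d38 = 0x12d2
+ 0x78f7 = 0x8bc9
+ 0x421c = 0xcde5
One's complement: ~0xcde5
Checksum = 0x321a


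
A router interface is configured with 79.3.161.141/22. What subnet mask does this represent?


/22 means 22 network bits, 10 host bits
Binary: 11111111111111111111110000000000
Mask: 255.255.252.0


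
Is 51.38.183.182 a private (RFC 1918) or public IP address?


RFC 1918 private ranges:
  10.0.0.0/8 (10.0.0.0 - 10.255.255.255)
  172.16.0.0/12 (172.16.0.0 - 172.31.255.255)
  192.168.0.0/16 (192.168.0.0 - 192.168.255.255)
Public (not in any RFC 1918 range)


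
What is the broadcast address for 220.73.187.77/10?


Network: 220.64.0.0/10
Host bits = 22
Set all host bits to 1:
Broadcast: 220.127.255.255


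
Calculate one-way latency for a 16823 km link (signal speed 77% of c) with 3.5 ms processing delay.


Speed = 0.77 * 3e5 km/s = 231000 km/s
Propagation delay = 16823 / 231000 = 0.0728 s = 72.8268 ms
Processing delay = 3.5 ms
Total one-way latency = 76.3268 ms


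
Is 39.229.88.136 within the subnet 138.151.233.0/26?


Subnet network: 138.151.233.0
Test IP AND mask: 39.229.88.128
No, 39.229.88.136 is not in 138.151.233.0/26


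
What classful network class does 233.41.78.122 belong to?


First octet: 233
Binary: 11101001
1110xxxx -> Class D (224-239)
Class D (multicast), default mask N/A


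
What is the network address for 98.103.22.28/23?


IP:   01100010.01100111.00010110.00011100
Mask: 11111111.11111111.11111110.00000000
AND operation:
Net:  01100010.01100111.00010110.00000000
Network: 98.103.22.0/23


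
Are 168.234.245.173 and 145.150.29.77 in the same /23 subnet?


Mask: 255.255.254.0
168.234.245.173 AND mask = 168.234.244.0
145.150.29.77 AND mask = 145.150.28.0
No, different subnets (168.234.244.0 vs 145.150.28.0)


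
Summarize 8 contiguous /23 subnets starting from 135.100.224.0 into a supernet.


Original prefix: /23
Number of subnets: 8 = 2^3
New prefix = 23 - 3 = 20
Supernet: 135.100.224.0/20


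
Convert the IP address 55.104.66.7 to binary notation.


55 = 00110111
104 = 01101000
66 = 01000010
7 = 00000111
Binary: 00110111.01101000.01000010.00000111


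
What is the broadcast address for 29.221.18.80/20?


Network: 29.221.16.0/20
Host bits = 12
Set all host bits to 1:
Broadcast: 29.221.31.255


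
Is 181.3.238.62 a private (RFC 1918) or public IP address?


RFC 1918 private ranges:
  10.0.0.0/8 (10.0.0.0 - 10.255.255.255)
  172.16.0.0/12 (172.16.0.0 - 172.31.255.255)
  192.168.0.0/16 (192.168.0.0 - 192.168.255.255)
Public (not in any RFC 1918 range)


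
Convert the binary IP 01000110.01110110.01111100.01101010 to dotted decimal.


01000110 = 70
01110110 = 118
01111100 = 124
01101010 = 106
IP: 70.118.124.106
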